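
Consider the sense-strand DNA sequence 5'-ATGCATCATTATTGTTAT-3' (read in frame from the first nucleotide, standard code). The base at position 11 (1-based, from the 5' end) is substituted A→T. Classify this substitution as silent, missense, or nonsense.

missense

Position 11 falls in codon 4: TAT → Tyr.
After the substitution the codon is TTT → Phe.
Tyr ≠ Phe, so this is a missense mutation.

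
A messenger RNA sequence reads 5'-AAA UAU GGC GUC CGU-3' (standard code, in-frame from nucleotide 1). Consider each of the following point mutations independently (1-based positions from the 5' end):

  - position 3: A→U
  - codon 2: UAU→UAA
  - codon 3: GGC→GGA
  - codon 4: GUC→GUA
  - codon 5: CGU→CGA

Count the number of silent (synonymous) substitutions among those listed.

Codon 1: AAA (Lys) → AAU (Asn) — missense.
Codon 2: UAU (Tyr) → UAA (Stop) — nonsense.
Codon 3: GGC (Gly) → GGA (Gly) — synonymous.
Codon 4: GUC (Val) → GUA (Val) — synonymous.
Codon 5: CGU (Arg) → CGA (Arg) — synonymous.
Synonymous: 3 of 5.

3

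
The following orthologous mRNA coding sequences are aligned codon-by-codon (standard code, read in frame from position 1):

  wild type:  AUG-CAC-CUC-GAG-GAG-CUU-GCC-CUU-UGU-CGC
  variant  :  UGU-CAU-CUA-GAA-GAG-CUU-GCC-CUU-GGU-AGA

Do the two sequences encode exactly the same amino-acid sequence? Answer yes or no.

no

Codon 1: AUG Met / UGU Cys — nonsynonymous.
Codon 2: CAC His / CAU His — synonymous.
Codon 3: CUC Leu / CUA Leu — synonymous.
Codon 4: GAG Glu / GAA Glu — synonymous.
Codon 5: GAG Glu / GAG Glu — identical.
Codon 6: CUU Leu / CUU Leu — identical.
Codon 7: GCC Ala / GCC Ala — identical.
Codon 8: CUU Leu / CUU Leu — identical.
Codon 9: UGU Cys / GGU Gly — nonsynonymous.
Codon 10: CGC Arg / AGA Arg — synonymous.
Nonsynonymous differences: 2 → different protein.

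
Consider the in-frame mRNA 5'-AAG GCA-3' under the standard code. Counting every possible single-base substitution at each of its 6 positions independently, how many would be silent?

4

Codon 1 (AAG, Lys): 1 synonymous substitution.
Codon 2 (GCA, Ala): 3 synonymous substitutions.
Total: 1 + 3 = 4.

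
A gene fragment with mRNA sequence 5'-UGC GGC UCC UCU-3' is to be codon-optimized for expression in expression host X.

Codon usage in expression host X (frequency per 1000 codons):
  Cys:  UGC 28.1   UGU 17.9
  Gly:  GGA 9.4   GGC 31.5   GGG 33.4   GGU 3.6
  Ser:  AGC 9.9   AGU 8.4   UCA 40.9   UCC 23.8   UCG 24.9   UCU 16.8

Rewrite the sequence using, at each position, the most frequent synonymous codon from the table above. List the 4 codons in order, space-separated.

Codon 1 (Cys): best is UGC at 28.1.
Codon 2 (Gly): best is GGG at 33.4.
Codon 3 (Ser): best is UCA at 40.9.
Codon 4 (Ser): best is UCA at 40.9.

UGC GGG UCA UCA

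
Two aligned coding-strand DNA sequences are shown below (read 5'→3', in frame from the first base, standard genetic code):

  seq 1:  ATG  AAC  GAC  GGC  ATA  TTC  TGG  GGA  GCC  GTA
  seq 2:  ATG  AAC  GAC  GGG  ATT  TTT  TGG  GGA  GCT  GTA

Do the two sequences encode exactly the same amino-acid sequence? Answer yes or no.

Codon 1: ATG Met / ATG Met — identical.
Codon 2: AAC Asn / AAC Asn — identical.
Codon 3: GAC Asp / GAC Asp — identical.
Codon 4: GGC Gly / GGG Gly — synonymous.
Codon 5: ATA Ile / ATT Ile — synonymous.
Codon 6: TTC Phe / TTT Phe — synonymous.
Codon 7: TGG Trp / TGG Trp — identical.
Codon 8: GGA Gly / GGA Gly — identical.
Codon 9: GCC Ala / GCT Ala — synonymous.
Codon 10: GTA Val / GTA Val — identical.
Nonsynonymous differences: 0 → same protein.

yes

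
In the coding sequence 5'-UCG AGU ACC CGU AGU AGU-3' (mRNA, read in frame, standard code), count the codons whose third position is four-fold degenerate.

3

Codon 1 UCG (Ser): third position 4-fold.
Codon 2 AGU (Ser): third position 2-fold.
Codon 3 ACC (Thr): third position 4-fold.
Codon 4 CGU (Arg): third position 4-fold.
Codon 5 AGU (Ser): third position 2-fold.
Codon 6 AGU (Ser): third position 2-fold.
Four-fold degenerate third positions: 3.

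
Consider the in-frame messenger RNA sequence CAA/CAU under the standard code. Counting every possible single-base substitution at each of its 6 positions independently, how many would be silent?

2

Codon 1 (CAA, Gln): 1 synonymous substitution.
Codon 2 (CAU, His): 1 synonymous substitution.
Total: 1 + 1 = 2.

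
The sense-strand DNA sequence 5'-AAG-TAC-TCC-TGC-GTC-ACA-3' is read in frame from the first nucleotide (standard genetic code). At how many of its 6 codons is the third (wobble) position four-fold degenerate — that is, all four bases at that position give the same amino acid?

3

Codon 1 AAG (Lys): third position 2-fold.
Codon 2 TAC (Tyr): third position 2-fold.
Codon 3 TCC (Ser): third position 4-fold.
Codon 4 TGC (Cys): third position 2-fold.
Codon 5 GTC (Val): third position 4-fold.
Codon 6 ACA (Thr): third position 4-fold.
Four-fold degenerate third positions: 3.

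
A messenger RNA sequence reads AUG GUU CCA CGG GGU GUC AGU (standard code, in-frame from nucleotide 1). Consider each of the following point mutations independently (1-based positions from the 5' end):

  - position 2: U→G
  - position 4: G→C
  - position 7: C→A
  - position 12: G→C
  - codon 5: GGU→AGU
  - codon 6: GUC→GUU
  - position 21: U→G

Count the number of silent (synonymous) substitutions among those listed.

2

Codon 1: AUG (Met) → AGG (Arg) — missense.
Codon 2: GUU (Val) → CUU (Leu) — missense.
Codon 3: CCA (Pro) → ACA (Thr) — missense.
Codon 4: CGG (Arg) → CGC (Arg) — synonymous.
Codon 5: GGU (Gly) → AGU (Ser) — missense.
Codon 6: GUC (Val) → GUU (Val) — synonymous.
Codon 7: AGU (Ser) → AGG (Arg) — missense.
Synonymous: 2 of 7.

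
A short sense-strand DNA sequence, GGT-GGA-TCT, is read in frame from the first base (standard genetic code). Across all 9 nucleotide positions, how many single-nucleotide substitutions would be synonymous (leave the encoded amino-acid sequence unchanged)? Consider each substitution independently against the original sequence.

9

Codon 1 (GGT, Gly): 3 synonymous substitutions.
Codon 2 (GGA, Gly): 3 synonymous substitutions.
Codon 3 (TCT, Ser): 3 synonymous substitutions.
Total: 3 + 3 + 3 = 9.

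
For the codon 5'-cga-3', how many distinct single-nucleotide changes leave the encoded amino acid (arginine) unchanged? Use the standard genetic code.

4

Position 1: AGA → 1 synonymous.
Position 2: none → 0 synonymous.
Position 3: CGU, CGC, CGG → 3 synonymous.
Total: 1 + 0 + 3 = 4.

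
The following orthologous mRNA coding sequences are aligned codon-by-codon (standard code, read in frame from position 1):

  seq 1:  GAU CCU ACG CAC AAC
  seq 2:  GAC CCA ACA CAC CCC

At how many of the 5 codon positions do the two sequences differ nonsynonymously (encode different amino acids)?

Codon 1: GAU Asp / GAC Asp — synonymous.
Codon 2: CCU Pro / CCA Pro — synonymous.
Codon 3: ACG Thr / ACA Thr — synonymous.
Codon 4: CAC His / CAC His — identical.
Codon 5: AAC Asn / CCC Pro — nonsynonymous.
Nonsynonymous differences: 1.

1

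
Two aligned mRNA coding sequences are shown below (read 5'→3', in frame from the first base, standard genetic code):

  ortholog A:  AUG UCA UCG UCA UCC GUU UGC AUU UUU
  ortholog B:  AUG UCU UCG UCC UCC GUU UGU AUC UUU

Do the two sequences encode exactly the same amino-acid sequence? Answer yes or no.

yes

Codon 1: AUG Met / AUG Met — identical.
Codon 2: UCA Ser / UCU Ser — synonymous.
Codon 3: UCG Ser / UCG Ser — identical.
Codon 4: UCA Ser / UCC Ser — synonymous.
Codon 5: UCC Ser / UCC Ser — identical.
Codon 6: GUU Val / GUU Val — identical.
Codon 7: UGC Cys / UGU Cys — synonymous.
Codon 8: AUU Ile / AUC Ile — synonymous.
Codon 9: UUU Phe / UUU Phe — identical.
Nonsynonymous differences: 0 → same protein.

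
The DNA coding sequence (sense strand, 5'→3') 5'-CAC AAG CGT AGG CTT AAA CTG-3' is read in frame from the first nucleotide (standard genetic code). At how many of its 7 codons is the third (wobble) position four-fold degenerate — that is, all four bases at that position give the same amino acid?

Codon 1 CAC (His): third position 2-fold.
Codon 2 AAG (Lys): third position 2-fold.
Codon 3 CGT (Arg): third position 4-fold.
Codon 4 AGG (Arg): third position 2-fold.
Codon 5 CTT (Leu): third position 4-fold.
Codon 6 AAA (Lys): third position 2-fold.
Codon 7 CTG (Leu): third position 4-fold.
Four-fold degenerate third positions: 3.

3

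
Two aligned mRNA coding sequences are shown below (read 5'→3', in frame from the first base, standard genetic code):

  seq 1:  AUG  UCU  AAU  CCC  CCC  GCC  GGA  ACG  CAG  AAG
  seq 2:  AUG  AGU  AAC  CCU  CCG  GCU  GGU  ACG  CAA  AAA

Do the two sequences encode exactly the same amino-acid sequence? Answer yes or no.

yes

Codon 1: AUG Met / AUG Met — identical.
Codon 2: UCU Ser / AGU Ser — synonymous.
Codon 3: AAU Asn / AAC Asn — synonymous.
Codon 4: CCC Pro / CCU Pro — synonymous.
Codon 5: CCC Pro / CCG Pro — synonymous.
Codon 6: GCC Ala / GCU Ala — synonymous.
Codon 7: GGA Gly / GGU Gly — synonymous.
Codon 8: ACG Thr / ACG Thr — identical.
Codon 9: CAG Gln / CAA Gln — synonymous.
Codon 10: AAG Lys / AAA Lys — synonymous.
Nonsynonymous differences: 0 → same protein.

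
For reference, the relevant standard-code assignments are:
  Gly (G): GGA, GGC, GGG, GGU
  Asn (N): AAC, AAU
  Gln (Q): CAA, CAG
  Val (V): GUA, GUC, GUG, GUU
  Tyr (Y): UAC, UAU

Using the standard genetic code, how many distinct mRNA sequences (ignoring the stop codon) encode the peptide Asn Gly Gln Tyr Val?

Asn: 2 codons.
Gly: 4 codons.
Gln: 2 codons.
Tyr: 2 codons.
Val: 4 codons.
2 × 4 × 2 × 2 × 4 = 128.

128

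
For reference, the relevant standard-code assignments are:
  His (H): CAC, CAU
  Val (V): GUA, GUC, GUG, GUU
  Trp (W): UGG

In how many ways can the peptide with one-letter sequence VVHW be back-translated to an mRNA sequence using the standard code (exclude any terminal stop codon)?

32

Val: 4 codons.
Val: 4 codons.
His: 2 codons.
Trp: 1 codon.
4 × 4 × 2 × 1 = 32.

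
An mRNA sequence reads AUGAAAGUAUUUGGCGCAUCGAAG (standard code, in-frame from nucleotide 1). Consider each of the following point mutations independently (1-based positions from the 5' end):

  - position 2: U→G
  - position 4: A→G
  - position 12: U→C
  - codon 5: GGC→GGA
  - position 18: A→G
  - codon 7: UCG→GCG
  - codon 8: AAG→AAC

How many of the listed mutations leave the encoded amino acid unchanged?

Codon 1: AUG (Met) → AGG (Arg) — missense.
Codon 2: AAA (Lys) → GAA (Glu) — missense.
Codon 4: UUU (Phe) → UUC (Phe) — synonymous.
Codon 5: GGC (Gly) → GGA (Gly) — synonymous.
Codon 6: GCA (Ala) → GCG (Ala) — synonymous.
Codon 7: UCG (Ser) → GCG (Ala) — missense.
Codon 8: AAG (Lys) → AAC (Asn) — missense.
Synonymous: 3 of 7.

3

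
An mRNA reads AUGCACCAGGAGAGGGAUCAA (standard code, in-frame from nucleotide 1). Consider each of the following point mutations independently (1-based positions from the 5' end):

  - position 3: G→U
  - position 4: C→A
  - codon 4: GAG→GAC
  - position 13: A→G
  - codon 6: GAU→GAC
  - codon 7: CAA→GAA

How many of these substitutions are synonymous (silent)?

1

Codon 1: AUG (Met) → AUU (Ile) — missense.
Codon 2: CAC (His) → AAC (Asn) — missense.
Codon 4: GAG (Glu) → GAC (Asp) — missense.
Codon 5: AGG (Arg) → GGG (Gly) — missense.
Codon 6: GAU (Asp) → GAC (Asp) — synonymous.
Codon 7: CAA (Gln) → GAA (Glu) — missense.
Synonymous: 1 of 6.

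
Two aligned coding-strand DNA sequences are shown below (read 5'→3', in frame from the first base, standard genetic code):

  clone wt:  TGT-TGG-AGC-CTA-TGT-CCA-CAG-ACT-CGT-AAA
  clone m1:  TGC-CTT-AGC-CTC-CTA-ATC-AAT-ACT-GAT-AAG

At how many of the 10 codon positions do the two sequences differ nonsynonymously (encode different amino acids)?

Codon 1: TGT Cys / TGC Cys — synonymous.
Codon 2: TGG Trp / CTT Leu — nonsynonymous.
Codon 3: AGC Ser / AGC Ser — identical.
Codon 4: CTA Leu / CTC Leu — synonymous.
Codon 5: TGT Cys / CTA Leu — nonsynonymous.
Codon 6: CCA Pro / ATC Ile — nonsynonymous.
Codon 7: CAG Gln / AAT Asn — nonsynonymous.
Codon 8: ACT Thr / ACT Thr — identical.
Codon 9: CGT Arg / GAT Asp — nonsynonymous.
Codon 10: AAA Lys / AAG Lys — synonymous.
Nonsynonymous differences: 5.

5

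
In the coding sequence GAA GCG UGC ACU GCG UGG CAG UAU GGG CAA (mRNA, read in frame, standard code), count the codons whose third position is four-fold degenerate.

Codon 1 GAA (Glu): third position 2-fold.
Codon 2 GCG (Ala): third position 4-fold.
Codon 3 UGC (Cys): third position 2-fold.
Codon 4 ACU (Thr): third position 4-fold.
Codon 5 GCG (Ala): third position 4-fold.
Codon 6 UGG (Trp): third position 1-fold.
Codon 7 CAG (Gln): third position 2-fold.
Codon 8 UAU (Tyr): third position 2-fold.
Codon 9 GGG (Gly): third position 4-fold.
Codon 10 CAA (Gln): third position 2-fold.
Four-fold degenerate third positions: 4.

4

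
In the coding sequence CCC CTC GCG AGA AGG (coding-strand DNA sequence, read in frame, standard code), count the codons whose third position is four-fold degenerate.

3

Codon 1 CCC (Pro): third position 4-fold.
Codon 2 CTC (Leu): third position 4-fold.
Codon 3 GCG (Ala): third position 4-fold.
Codon 4 AGA (Arg): third position 2-fold.
Codon 5 AGG (Arg): third position 2-fold.
Four-fold degenerate third positions: 3.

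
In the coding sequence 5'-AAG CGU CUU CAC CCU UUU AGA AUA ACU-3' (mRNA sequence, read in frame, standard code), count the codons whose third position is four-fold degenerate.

Codon 1 AAG (Lys): third position 2-fold.
Codon 2 CGU (Arg): third position 4-fold.
Codon 3 CUU (Leu): third position 4-fold.
Codon 4 CAC (His): third position 2-fold.
Codon 5 CCU (Pro): third position 4-fold.
Codon 6 UUU (Phe): third position 2-fold.
Codon 7 AGA (Arg): third position 2-fold.
Codon 8 AUA (Ile): third position 3-fold.
Codon 9 ACU (Thr): third position 4-fold.
Four-fold degenerate third positions: 4.

4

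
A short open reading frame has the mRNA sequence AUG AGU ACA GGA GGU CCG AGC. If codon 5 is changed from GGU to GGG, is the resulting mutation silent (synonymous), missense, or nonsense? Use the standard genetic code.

Position 15 falls in codon 5: GGU → Gly.
After the substitution the codon is GGG → Gly.
Both encode Gly, so the change is synonymous.

silent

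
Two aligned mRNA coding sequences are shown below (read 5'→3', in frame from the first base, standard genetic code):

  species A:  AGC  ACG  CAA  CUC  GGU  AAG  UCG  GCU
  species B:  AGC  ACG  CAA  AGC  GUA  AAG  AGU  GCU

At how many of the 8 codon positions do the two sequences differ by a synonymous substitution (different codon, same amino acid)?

Codon 1: AGC Ser / AGC Ser — identical.
Codon 2: ACG Thr / ACG Thr — identical.
Codon 3: CAA Gln / CAA Gln — identical.
Codon 4: CUC Leu / AGC Ser — nonsynonymous.
Codon 5: GGU Gly / GUA Val — nonsynonymous.
Codon 6: AAG Lys / AAG Lys — identical.
Codon 7: UCG Ser / AGU Ser — synonymous.
Codon 8: GCU Ala / GCU Ala — identical.
Synonymous differences: 1.

1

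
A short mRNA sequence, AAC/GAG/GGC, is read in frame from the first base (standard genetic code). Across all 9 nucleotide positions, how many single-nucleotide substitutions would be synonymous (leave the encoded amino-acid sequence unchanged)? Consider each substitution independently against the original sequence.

Codon 1 (AAC, Asn): 1 synonymous substitution.
Codon 2 (GAG, Glu): 1 synonymous substitution.
Codon 3 (GGC, Gly): 3 synonymous substitutions.
Total: 1 + 1 + 3 = 5.

5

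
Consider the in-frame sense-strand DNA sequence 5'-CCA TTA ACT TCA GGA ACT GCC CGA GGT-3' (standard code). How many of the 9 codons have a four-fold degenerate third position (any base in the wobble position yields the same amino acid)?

Codon 1 CCA (Pro): third position 4-fold.
Codon 2 TTA (Leu): third position 2-fold.
Codon 3 ACT (Thr): third position 4-fold.
Codon 4 TCA (Ser): third position 4-fold.
Codon 5 GGA (Gly): third position 4-fold.
Codon 6 ACT (Thr): third position 4-fold.
Codon 7 GCC (Ala): third position 4-fold.
Codon 8 CGA (Arg): third position 4-fold.
Codon 9 GGT (Gly): third position 4-fold.
Four-fold degenerate third positions: 8.

8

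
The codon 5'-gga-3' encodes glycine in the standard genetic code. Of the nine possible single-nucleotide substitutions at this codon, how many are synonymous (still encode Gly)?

3

Position 1: none → 0 synonymous.
Position 2: none → 0 synonymous.
Position 3: GGT, GGC, GGG → 3 synonymous.
Total: 0 + 0 + 3 = 3.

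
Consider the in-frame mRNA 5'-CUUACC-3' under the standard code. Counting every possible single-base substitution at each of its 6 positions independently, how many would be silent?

Codon 1 (CUU, Leu): 3 synonymous substitutions.
Codon 2 (ACC, Thr): 3 synonymous substitutions.
Total: 3 + 3 = 6.

6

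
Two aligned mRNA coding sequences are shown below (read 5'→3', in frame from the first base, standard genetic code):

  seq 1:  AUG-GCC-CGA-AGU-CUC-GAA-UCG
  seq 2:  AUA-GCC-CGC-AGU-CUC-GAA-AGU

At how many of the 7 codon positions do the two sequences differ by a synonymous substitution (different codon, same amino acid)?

2

Codon 1: AUG Met / AUA Ile — nonsynonymous.
Codon 2: GCC Ala / GCC Ala — identical.
Codon 3: CGA Arg / CGC Arg — synonymous.
Codon 4: AGU Ser / AGU Ser — identical.
Codon 5: CUC Leu / CUC Leu — identical.
Codon 6: GAA Glu / GAA Glu — identical.
Codon 7: UCG Ser / AGU Ser — synonymous.
Synonymous differences: 2.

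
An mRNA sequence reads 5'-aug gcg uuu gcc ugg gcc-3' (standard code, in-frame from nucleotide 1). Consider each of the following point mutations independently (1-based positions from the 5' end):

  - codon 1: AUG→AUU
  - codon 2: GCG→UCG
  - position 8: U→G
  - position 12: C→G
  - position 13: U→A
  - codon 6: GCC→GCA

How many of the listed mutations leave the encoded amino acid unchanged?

Codon 1: AUG (Met) → AUU (Ile) — missense.
Codon 2: GCG (Ala) → UCG (Ser) — missense.
Codon 3: UUU (Phe) → UGU (Cys) — missense.
Codon 4: GCC (Ala) → GCG (Ala) — synonymous.
Codon 5: UGG (Trp) → AGG (Arg) — missense.
Codon 6: GCC (Ala) → GCA (Ala) — synonymous.
Synonymous: 2 of 6.

2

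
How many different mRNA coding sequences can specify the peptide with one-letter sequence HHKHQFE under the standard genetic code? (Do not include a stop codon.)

128

His: 2 codons.
His: 2 codons.
Lys: 2 codons.
His: 2 codons.
Gln: 2 codons.
Phe: 2 codons.
Glu: 2 codons.
2 × 2 × 2 × 2 × 2 × 2 × 2 = 128.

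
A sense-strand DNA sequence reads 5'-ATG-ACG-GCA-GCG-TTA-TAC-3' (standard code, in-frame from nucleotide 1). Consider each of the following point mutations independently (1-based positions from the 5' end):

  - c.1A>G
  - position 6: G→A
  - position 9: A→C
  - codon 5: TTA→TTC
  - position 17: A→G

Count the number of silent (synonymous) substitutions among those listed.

2

Codon 1: ATG (Met) → GTG (Val) — missense.
Codon 2: ACG (Thr) → ACA (Thr) — synonymous.
Codon 3: GCA (Ala) → GCC (Ala) — synonymous.
Codon 5: TTA (Leu) → TTC (Phe) — missense.
Codon 6: TAC (Tyr) → TGC (Cys) — missense.
Synonymous: 2 of 5.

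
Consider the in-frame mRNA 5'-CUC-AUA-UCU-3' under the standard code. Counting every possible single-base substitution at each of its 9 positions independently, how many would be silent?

Codon 1 (CUC, Leu): 3 synonymous substitutions.
Codon 2 (AUA, Ile): 2 synonymous substitutions.
Codon 3 (UCU, Ser): 3 synonymous substitutions.
Total: 3 + 2 + 3 = 8.

8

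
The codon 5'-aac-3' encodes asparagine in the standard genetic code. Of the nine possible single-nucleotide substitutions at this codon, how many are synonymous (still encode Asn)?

1

Position 1: none → 0 synonymous.
Position 2: none → 0 synonymous.
Position 3: AAU → 1 synonymous.
Total: 0 + 0 + 1 = 1.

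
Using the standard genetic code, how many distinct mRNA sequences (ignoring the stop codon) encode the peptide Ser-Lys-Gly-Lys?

Ser: 6 codons.
Lys: 2 codons.
Gly: 4 codons.
Lys: 2 codons.
6 × 2 × 4 × 2 = 96.

96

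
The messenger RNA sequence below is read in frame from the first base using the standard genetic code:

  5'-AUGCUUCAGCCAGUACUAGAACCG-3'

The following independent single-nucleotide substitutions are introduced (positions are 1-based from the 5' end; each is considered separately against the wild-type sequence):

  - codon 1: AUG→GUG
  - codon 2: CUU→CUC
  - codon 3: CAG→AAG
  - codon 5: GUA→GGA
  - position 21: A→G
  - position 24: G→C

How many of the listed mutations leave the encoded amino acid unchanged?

Codon 1: AUG (Met) → GUG (Val) — missense.
Codon 2: CUU (Leu) → CUC (Leu) — synonymous.
Codon 3: CAG (Gln) → AAG (Lys) — missense.
Codon 5: GUA (Val) → GGA (Gly) — missense.
Codon 7: GAA (Glu) → GAG (Glu) — synonymous.
Codon 8: CCG (Pro) → CCC (Pro) — synonymous.
Synonymous: 3 of 6.

3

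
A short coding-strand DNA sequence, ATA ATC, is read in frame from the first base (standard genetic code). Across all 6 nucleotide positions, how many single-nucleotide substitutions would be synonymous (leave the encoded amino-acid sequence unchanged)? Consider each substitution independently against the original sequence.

4

Codon 1 (ATA, Ile): 2 synonymous substitutions.
Codon 2 (ATC, Ile): 2 synonymous substitutions.
Total: 2 + 2 = 4.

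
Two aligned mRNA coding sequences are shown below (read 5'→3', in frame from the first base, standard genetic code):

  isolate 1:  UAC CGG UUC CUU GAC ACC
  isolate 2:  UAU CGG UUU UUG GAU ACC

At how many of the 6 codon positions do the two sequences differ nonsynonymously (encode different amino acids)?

0

Codon 1: UAC Tyr / UAU Tyr — synonymous.
Codon 2: CGG Arg / CGG Arg — identical.
Codon 3: UUC Phe / UUU Phe — synonymous.
Codon 4: CUU Leu / UUG Leu — synonymous.
Codon 5: GAC Asp / GAU Asp — synonymous.
Codon 6: ACC Thr / ACC Thr — identical.
Nonsynonymous differences: 0.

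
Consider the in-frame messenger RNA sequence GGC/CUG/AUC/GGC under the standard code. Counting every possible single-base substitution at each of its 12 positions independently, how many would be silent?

Codon 1 (GGC, Gly): 3 synonymous substitutions.
Codon 2 (CUG, Leu): 4 synonymous substitutions.
Codon 3 (AUC, Ile): 2 synonymous substitutions.
Codon 4 (GGC, Gly): 3 synonymous substitutions.
Total: 3 + 4 + 2 + 3 = 12.

12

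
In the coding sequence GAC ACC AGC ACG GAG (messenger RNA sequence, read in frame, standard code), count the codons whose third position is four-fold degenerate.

Codon 1 GAC (Asp): third position 2-fold.
Codon 2 ACC (Thr): third position 4-fold.
Codon 3 AGC (Ser): third position 2-fold.
Codon 4 ACG (Thr): third position 4-fold.
Codon 5 GAG (Glu): third position 2-fold.
Four-fold degenerate third positions: 2.

2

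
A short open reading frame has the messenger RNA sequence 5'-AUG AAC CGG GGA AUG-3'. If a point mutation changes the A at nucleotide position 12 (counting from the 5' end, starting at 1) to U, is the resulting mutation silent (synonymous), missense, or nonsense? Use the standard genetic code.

silent

Position 12 falls in codon 4: GGA → Gly.
After the substitution the codon is GGU → Gly.
Both encode Gly, so the change is synonymous.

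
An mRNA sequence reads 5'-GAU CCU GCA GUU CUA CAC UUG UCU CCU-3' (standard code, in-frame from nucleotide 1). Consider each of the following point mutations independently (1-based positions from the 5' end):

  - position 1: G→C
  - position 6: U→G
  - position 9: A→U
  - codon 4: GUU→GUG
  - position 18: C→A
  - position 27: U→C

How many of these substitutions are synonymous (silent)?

Codon 1: GAU (Asp) → CAU (His) — missense.
Codon 2: CCU (Pro) → CCG (Pro) — synonymous.
Codon 3: GCA (Ala) → GCU (Ala) — synonymous.
Codon 4: GUU (Val) → GUG (Val) — synonymous.
Codon 6: CAC (His) → CAA (Gln) — missense.
Codon 9: CCU (Pro) → CCC (Pro) — synonymous.
Synonymous: 4 of 6.

4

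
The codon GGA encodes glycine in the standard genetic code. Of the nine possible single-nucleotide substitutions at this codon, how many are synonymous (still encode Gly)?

Position 1: none → 0 synonymous.
Position 2: none → 0 synonymous.
Position 3: GGU, GGC, GGG → 3 synonymous.
Total: 0 + 0 + 3 = 3.

3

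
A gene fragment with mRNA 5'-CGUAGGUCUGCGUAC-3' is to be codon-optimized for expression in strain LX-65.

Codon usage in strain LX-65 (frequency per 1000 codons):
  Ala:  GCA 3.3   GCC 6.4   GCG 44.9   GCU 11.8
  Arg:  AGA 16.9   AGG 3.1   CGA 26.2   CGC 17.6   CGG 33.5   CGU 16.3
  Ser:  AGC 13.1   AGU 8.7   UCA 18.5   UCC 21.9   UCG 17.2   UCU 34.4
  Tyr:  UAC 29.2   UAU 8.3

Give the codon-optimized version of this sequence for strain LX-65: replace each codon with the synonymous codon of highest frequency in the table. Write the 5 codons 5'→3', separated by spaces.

Codon 1 (Arg): best is CGG at 33.5.
Codon 2 (Arg): best is CGG at 33.5.
Codon 3 (Ser): best is UCU at 34.4.
Codon 4 (Ala): best is GCG at 44.9.
Codon 5 (Tyr): best is UAC at 29.2.

CGG CGG UCU GCG UAC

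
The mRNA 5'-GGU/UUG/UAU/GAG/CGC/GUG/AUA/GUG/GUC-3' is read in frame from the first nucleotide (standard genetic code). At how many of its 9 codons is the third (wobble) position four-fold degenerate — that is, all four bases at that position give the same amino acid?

5

Codon 1 GGU (Gly): third position 4-fold.
Codon 2 UUG (Leu): third position 2-fold.
Codon 3 UAU (Tyr): third position 2-fold.
Codon 4 GAG (Glu): third position 2-fold.
Codon 5 CGC (Arg): third position 4-fold.
Codon 6 GUG (Val): third position 4-fold.
Codon 7 AUA (Ile): third position 3-fold.
Codon 8 GUG (Val): third position 4-fold.
Codon 9 GUC (Val): third position 4-fold.
Four-fold degenerate third positions: 5.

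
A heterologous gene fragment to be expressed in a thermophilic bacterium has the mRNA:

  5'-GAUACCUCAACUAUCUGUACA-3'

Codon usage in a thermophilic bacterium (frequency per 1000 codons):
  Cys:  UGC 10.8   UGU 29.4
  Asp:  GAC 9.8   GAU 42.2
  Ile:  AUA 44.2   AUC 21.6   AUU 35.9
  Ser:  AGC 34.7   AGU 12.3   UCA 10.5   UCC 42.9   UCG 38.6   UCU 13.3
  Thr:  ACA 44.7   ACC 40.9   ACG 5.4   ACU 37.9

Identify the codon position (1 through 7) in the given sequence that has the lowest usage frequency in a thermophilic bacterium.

Codon 1 GAU (Asp): 42.2 per 1000.
Codon 2 ACC (Thr): 40.9 per 1000.
Codon 3 UCA (Ser): 10.5 per 1000.
Codon 4 ACU (Thr): 37.9 per 1000.
Codon 5 AUC (Ile): 21.6 per 1000.
Codon 6 UGU (Cys): 29.4 per 1000.
Codon 7 ACA (Thr): 44.7 per 1000.
Lowest frequency is 10.5 at codon 3.

3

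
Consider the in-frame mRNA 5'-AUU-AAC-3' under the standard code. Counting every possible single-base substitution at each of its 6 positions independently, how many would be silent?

3

Codon 1 (AUU, Ile): 2 synonymous substitutions.
Codon 2 (AAC, Asn): 1 synonymous substitution.
Total: 2 + 1 = 3.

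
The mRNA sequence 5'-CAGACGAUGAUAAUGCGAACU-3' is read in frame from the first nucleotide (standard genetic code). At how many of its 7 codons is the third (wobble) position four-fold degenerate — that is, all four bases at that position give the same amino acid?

Codon 1 CAG (Gln): third position 2-fold.
Codon 2 ACG (Thr): third position 4-fold.
Codon 3 AUG (Met): third position 1-fold.
Codon 4 AUA (Ile): third position 3-fold.
Codon 5 AUG (Met): third position 1-fold.
Codon 6 CGA (Arg): third position 4-fold.
Codon 7 ACU (Thr): third position 4-fold.
Four-fold degenerate third positions: 3.

3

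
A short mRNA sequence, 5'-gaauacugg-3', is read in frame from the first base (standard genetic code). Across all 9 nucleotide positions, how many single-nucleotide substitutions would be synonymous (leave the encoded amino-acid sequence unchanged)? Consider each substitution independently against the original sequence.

Codon 1 (GAA, Glu): 1 synonymous substitution.
Codon 2 (UAC, Tyr): 1 synonymous substitution.
Codon 3 (UGG, Trp): 0 synonymous substitutions.
Total: 1 + 1 + 0 = 2.

2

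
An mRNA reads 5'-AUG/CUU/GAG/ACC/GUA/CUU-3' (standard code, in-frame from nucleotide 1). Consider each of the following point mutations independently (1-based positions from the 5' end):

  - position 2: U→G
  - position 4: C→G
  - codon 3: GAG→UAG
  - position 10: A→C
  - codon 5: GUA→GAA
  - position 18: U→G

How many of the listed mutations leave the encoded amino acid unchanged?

Codon 1: AUG (Met) → AGG (Arg) — missense.
Codon 2: CUU (Leu) → GUU (Val) — missense.
Codon 3: GAG (Glu) → UAG (Stop) — nonsense.
Codon 4: ACC (Thr) → CCC (Pro) — missense.
Codon 5: GUA (Val) → GAA (Glu) — missense.
Codon 6: CUU (Leu) → CUG (Leu) — synonymous.
Synonymous: 1 of 6.

1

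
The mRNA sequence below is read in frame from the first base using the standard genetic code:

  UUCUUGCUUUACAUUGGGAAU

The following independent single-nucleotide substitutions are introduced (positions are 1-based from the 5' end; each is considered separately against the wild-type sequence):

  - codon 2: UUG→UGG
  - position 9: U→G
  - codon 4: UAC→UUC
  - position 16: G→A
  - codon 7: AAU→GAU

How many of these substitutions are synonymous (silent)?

Codon 2: UUG (Leu) → UGG (Trp) — missense.
Codon 3: CUU (Leu) → CUG (Leu) — synonymous.
Codon 4: UAC (Tyr) → UUC (Phe) — missense.
Codon 6: GGG (Gly) → AGG (Arg) — missense.
Codon 7: AAU (Asn) → GAU (Asp) — missense.
Synonymous: 1 of 5.

1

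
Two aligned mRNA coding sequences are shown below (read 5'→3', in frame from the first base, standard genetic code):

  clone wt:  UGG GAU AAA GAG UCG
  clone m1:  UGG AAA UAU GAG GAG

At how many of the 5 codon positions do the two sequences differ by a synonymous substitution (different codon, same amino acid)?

Codon 1: UGG Trp / UGG Trp — identical.
Codon 2: GAU Asp / AAA Lys — nonsynonymous.
Codon 3: AAA Lys / UAU Tyr — nonsynonymous.
Codon 4: GAG Glu / GAG Glu — identical.
Codon 5: UCG Ser / GAG Glu — nonsynonymous.
Synonymous differences: 0.

0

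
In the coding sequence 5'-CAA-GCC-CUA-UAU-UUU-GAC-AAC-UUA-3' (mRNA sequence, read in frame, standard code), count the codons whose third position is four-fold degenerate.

Codon 1 CAA (Gln): third position 2-fold.
Codon 2 GCC (Ala): third position 4-fold.
Codon 3 CUA (Leu): third position 4-fold.
Codon 4 UAU (Tyr): third position 2-fold.
Codon 5 UUU (Phe): third position 2-fold.
Codon 6 GAC (Asp): third position 2-fold.
Codon 7 AAC (Asn): third position 2-fold.
Codon 8 UUA (Leu): third position 2-fold.
Four-fold degenerate third positions: 2.

2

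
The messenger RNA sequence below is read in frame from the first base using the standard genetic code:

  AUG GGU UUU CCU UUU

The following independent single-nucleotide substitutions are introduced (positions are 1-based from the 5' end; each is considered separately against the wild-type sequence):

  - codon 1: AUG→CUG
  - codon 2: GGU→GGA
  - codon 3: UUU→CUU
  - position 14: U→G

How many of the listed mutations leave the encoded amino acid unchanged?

Codon 1: AUG (Met) → CUG (Leu) — missense.
Codon 2: GGU (Gly) → GGA (Gly) — synonymous.
Codon 3: UUU (Phe) → CUU (Leu) — missense.
Codon 5: UUU (Phe) → UGU (Cys) — missense.
Synonymous: 1 of 4.

1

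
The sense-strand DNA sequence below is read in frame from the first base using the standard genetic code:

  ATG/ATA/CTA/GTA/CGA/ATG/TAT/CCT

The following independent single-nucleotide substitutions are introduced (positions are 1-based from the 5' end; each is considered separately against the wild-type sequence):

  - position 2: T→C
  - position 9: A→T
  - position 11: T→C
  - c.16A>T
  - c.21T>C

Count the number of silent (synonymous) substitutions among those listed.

Codon 1: ATG (Met) → ACG (Thr) — missense.
Codon 3: CTA (Leu) → CTT (Leu) — synonymous.
Codon 4: GTA (Val) → GCA (Ala) — missense.
Codon 6: ATG (Met) → TTG (Leu) — missense.
Codon 7: TAT (Tyr) → TAC (Tyr) — synonymous.
Synonymous: 2 of 5.

2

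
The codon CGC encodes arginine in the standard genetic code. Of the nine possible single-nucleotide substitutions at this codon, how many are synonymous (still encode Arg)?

Position 1: none → 0 synonymous.
Position 2: none → 0 synonymous.
Position 3: CGU, CGA, CGG → 3 synonymous.
Total: 0 + 0 + 3 = 3.

3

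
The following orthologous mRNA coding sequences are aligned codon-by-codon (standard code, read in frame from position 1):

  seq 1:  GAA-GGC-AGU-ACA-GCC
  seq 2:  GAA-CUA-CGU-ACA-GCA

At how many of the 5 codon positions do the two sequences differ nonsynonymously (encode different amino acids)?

Codon 1: GAA Glu / GAA Glu — identical.
Codon 2: GGC Gly / CUA Leu — nonsynonymous.
Codon 3: AGU Ser / CGU Arg — nonsynonymous.
Codon 4: ACA Thr / ACA Thr — identical.
Codon 5: GCC Ala / GCA Ala — synonymous.
Nonsynonymous differences: 2.

2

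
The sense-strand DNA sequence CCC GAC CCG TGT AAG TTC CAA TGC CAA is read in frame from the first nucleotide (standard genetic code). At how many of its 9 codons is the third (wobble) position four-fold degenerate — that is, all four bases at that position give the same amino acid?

2

Codon 1 CCC (Pro): third position 4-fold.
Codon 2 GAC (Asp): third position 2-fold.
Codon 3 CCG (Pro): third position 4-fold.
Codon 4 TGT (Cys): third position 2-fold.
Codon 5 AAG (Lys): third position 2-fold.
Codon 6 TTC (Phe): third position 2-fold.
Codon 7 CAA (Gln): third position 2-fold.
Codon 8 TGC (Cys): third position 2-fold.
Codon 9 CAA (Gln): third position 2-fold.
Four-fold degenerate third positions: 2.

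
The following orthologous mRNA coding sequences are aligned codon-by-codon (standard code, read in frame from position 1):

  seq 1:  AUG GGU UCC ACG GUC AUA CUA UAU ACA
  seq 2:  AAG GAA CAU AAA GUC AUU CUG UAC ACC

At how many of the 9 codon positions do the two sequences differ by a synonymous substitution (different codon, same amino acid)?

4

Codon 1: AUG Met / AAG Lys — nonsynonymous.
Codon 2: GGU Gly / GAA Glu — nonsynonymous.
Codon 3: UCC Ser / CAU His — nonsynonymous.
Codon 4: ACG Thr / AAA Lys — nonsynonymous.
Codon 5: GUC Val / GUC Val — identical.
Codon 6: AUA Ile / AUU Ile — synonymous.
Codon 7: CUA Leu / CUG Leu — synonymous.
Codon 8: UAU Tyr / UAC Tyr — synonymous.
Codon 9: ACA Thr / ACC Thr — synonymous.
Synonymous differences: 4.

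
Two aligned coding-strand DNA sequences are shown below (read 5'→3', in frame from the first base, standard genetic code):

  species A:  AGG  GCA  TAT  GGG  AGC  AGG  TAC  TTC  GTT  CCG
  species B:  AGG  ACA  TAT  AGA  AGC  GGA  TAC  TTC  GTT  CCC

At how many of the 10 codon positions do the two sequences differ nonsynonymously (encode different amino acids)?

3

Codon 1: AGG Arg / AGG Arg — identical.
Codon 2: GCA Ala / ACA Thr — nonsynonymous.
Codon 3: TAT Tyr / TAT Tyr — identical.
Codon 4: GGG Gly / AGA Arg — nonsynonymous.
Codon 5: AGC Ser / AGC Ser — identical.
Codon 6: AGG Arg / GGA Gly — nonsynonymous.
Codon 7: TAC Tyr / TAC Tyr — identical.
Codon 8: TTC Phe / TTC Phe — identical.
Codon 9: GTT Val / GTT Val — identical.
Codon 10: CCG Pro / CCC Pro — synonymous.
Nonsynonymous differences: 3.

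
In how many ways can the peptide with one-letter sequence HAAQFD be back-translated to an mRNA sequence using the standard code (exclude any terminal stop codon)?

His: 2 codons.
Ala: 4 codons.
Ala: 4 codons.
Gln: 2 codons.
Phe: 2 codons.
Asp: 2 codons.
2 × 4 × 4 × 2 × 2 × 2 = 256.

256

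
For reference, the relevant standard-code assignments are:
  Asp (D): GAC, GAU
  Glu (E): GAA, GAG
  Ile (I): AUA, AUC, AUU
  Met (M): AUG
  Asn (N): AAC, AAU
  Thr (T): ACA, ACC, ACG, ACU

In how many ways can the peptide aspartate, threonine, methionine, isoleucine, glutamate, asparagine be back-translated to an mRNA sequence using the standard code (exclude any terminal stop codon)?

96

Asp: 2 codons.
Thr: 4 codons.
Met: 1 codon.
Ile: 3 codons.
Glu: 2 codons.
Asn: 2 codons.
2 × 4 × 1 × 3 × 2 × 2 = 96.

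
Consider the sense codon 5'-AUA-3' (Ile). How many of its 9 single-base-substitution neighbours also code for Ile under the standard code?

Position 1: none → 0 synonymous.
Position 2: none → 0 synonymous.
Position 3: AUU, AUC → 2 synonymous.
Total: 0 + 0 + 2 = 2.

2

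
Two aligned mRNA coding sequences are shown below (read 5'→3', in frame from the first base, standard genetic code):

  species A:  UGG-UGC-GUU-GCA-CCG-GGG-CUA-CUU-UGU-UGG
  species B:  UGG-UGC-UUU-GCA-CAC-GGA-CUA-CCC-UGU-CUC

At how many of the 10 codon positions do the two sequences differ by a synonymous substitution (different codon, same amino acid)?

Codon 1: UGG Trp / UGG Trp — identical.
Codon 2: UGC Cys / UGC Cys — identical.
Codon 3: GUU Val / UUU Phe — nonsynonymous.
Codon 4: GCA Ala / GCA Ala — identical.
Codon 5: CCG Pro / CAC His — nonsynonymous.
Codon 6: GGG Gly / GGA Gly — synonymous.
Codon 7: CUA Leu / CUA Leu — identical.
Codon 8: CUU Leu / CCC Pro — nonsynonymous.
Codon 9: UGU Cys / UGU Cys — identical.
Codon 10: UGG Trp / CUC Leu — nonsynonymous.
Synonymous differences: 1.

1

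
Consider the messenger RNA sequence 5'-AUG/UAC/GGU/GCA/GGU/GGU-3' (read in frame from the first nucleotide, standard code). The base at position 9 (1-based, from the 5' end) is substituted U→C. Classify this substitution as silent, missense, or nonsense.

Position 9 falls in codon 3: GGU → Gly.
After the substitution the codon is GGC → Gly.
Both encode Gly, so the change is synonymous.

silent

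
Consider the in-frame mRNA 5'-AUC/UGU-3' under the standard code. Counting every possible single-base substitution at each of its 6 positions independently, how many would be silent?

3

Codon 1 (AUC, Ile): 2 synonymous substitutions.
Codon 2 (UGU, Cys): 1 synonymous substitution.
Total: 2 + 1 = 3.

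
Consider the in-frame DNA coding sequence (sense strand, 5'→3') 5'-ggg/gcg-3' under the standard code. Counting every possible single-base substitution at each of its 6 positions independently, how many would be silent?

Codon 1 (GGG, Gly): 3 synonymous substitutions.
Codon 2 (GCG, Ala): 3 synonymous substitutions.
Total: 3 + 3 = 6.

6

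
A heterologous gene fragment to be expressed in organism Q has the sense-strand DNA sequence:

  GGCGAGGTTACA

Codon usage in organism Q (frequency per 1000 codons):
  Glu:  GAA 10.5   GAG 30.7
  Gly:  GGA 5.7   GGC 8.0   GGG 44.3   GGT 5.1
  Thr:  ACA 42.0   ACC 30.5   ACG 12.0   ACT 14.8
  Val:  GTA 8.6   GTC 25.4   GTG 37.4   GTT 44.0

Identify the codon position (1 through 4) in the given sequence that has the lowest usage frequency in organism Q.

1

Codon 1 GGC (Gly): 8.0 per 1000.
Codon 2 GAG (Glu): 30.7 per 1000.
Codon 3 GTT (Val): 44.0 per 1000.
Codon 4 ACA (Thr): 42.0 per 1000.
Lowest frequency is 8.0 at codon 1.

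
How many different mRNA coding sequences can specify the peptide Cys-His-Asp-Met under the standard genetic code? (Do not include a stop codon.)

8

Cys: 2 codons.
His: 2 codons.
Asp: 2 codons.
Met: 1 codon.
2 × 2 × 2 × 1 = 8.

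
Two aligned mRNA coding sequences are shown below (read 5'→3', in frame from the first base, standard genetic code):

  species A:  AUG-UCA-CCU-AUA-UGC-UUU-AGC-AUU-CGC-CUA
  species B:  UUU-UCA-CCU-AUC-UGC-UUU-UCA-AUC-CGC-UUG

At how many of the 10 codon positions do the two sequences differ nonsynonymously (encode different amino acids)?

1

Codon 1: AUG Met / UUU Phe — nonsynonymous.
Codon 2: UCA Ser / UCA Ser — identical.
Codon 3: CCU Pro / CCU Pro — identical.
Codon 4: AUA Ile / AUC Ile — synonymous.
Codon 5: UGC Cys / UGC Cys — identical.
Codon 6: UUU Phe / UUU Phe — identical.
Codon 7: AGC Ser / UCA Ser — synonymous.
Codon 8: AUU Ile / AUC Ile — synonymous.
Codon 9: CGC Arg / CGC Arg — identical.
Codon 10: CUA Leu / UUG Leu — synonymous.
Nonsynonymous differences: 1.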